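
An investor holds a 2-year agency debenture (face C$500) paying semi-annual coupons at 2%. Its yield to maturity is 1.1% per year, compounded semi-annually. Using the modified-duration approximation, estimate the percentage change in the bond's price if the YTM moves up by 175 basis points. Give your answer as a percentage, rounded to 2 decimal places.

-3.43%

Periodic yield y = 0.0055. Modified duration first:
  t   CF        PV=CF/(1+0.0055)^t    t·PV
  1         5.00         4.9727         4.9727
  2         5.00         4.9455         9.8909
  3         5.00         4.9184        14.7552
  4       505.00       494.0411     1,976.1644
  Σ                    508.8776     2,005.7831
P = 508.8776; D_Mac = 3.94158 half-year periods = 1.97079 yrs; D_mod = 1.97079/(1+0.0055) = 1.96001 yrs.
ΔP/P ≈ -D_mod · Δy = -1.96001 × (+0.0175) = -0.034300 = -3.4300%.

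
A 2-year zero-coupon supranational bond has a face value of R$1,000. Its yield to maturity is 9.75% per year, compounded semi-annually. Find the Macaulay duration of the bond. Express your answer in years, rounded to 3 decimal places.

A zero-coupon bond has a single cash flow at maturity, so its Macaulay duration equals its maturity: 2 years.
(Equivalently: 4 semi-annual periods ÷ 2 = 2 years.)

2.000 years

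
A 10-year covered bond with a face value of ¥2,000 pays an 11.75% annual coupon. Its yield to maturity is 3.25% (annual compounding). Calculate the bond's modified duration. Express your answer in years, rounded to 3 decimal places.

Periodic yield y = 0.0325. First find Macaulay duration:
  t   CF        PV=CF/(1+0.0325)^t    t·PV
  1       235.00       227.6029       227.6029
  2       235.00       220.4386       440.8773
  3       235.00       213.4999       640.4997
  4       235.00       206.7796       827.1183
  5       235.00       200.2708     1,001.3538
  6       235.00       193.9668     1,163.8011
  7       235.00       187.8614     1,315.0295
  8       235.00       181.9480     1,455.5843
  9       235.00       176.2209     1,585.9878
  10    2,235.00     1,623.2183    16,232.1828
  Σ                  3,431.8072    24,890.0374
P = 3,431.8072; Macaulay duration = 24,890.0374 / 3,431.8072 = 7.25275 years.
Modified duration = D_Mac / (1 + y) = 7.25275 / 1.0325 = 7.02445 years.

7.024 years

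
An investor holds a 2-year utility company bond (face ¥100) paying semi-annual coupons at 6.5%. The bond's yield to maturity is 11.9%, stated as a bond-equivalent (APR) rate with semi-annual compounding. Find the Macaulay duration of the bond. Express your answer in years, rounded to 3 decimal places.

1.902 years

Periodic yield y = 0.0595. Discount each cash flow and weight by its period:
  t   CF        PV=CF/(1+0.0595)^t    t·PV
  1         3.25         3.0675         3.0675
  2         3.25         2.8952         5.7904
  3         3.25         2.7326         8.1979
  4       103.25        81.9382       327.7526
  Σ                     90.6335       344.8085
Price P = Σ PV = 90.6335.
Macaulay duration = Σ(t·PV) / P = 344.8085 / 90.6335 = 3.80443 half-year periods.
In years: 3.80443 / 2 = 1.90221 years.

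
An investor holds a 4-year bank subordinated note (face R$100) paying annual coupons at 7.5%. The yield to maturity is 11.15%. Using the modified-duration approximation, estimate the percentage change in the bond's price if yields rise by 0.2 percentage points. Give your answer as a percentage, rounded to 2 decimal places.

-0.64%

Periodic yield y = 0.1115. Modified duration first:
  t   CF        PV=CF/(1+0.1115)^t    t·PV
  1         7.50         6.7476         6.7476
  2         7.50         6.0707        12.1415
  3         7.50         5.4618        16.3853
  4       107.50        70.4321       281.7284
  Σ                     88.7122       317.0028
P = 88.7122; D_Mac = 3.57338 yrs; D_mod = 3.57338/(1+0.1115) = 3.21492 yrs.
ΔP/P ≈ -D_mod · Δy = -3.21492 × (+0.002) = -0.006430 = -0.6430%.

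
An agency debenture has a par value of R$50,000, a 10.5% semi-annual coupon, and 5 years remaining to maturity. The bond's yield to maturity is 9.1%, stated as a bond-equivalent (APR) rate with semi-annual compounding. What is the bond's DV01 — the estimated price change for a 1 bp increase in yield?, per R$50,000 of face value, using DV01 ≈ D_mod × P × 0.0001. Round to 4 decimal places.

Periodic yield y = 0.0455.
  t   CF        PV=CF/(1+0.0455)^t    t·PV
  1     2,625.00     2,510.7604     2,510.7604
  2     2,625.00     2,401.4925     4,802.9850
  3     2,625.00     2,296.9799     6,890.9397
  4     2,625.00     2,197.0157     8,788.0628
  5     2,625.00     2,101.4019    10,507.0095
  6     2,625.00     2,009.9492    12,059.6953
  7     2,625.00     1,922.4765    13,457.3357
  8     2,625.00     1,838.8107    14,710.4852
  9     2,625.00     1,758.7859    15,829.0730
  10   52,625.00    33,724.9828   337,249.8284
  Σ                 52,762.6555   426,806.1751
P = 52,762.6555; D_Mac = 8.08917 half-year periods = 4.04459 yrs; D_mod = 3.86857 yrs.
DV01 ≈ 3.86857 × 52,762.6555 × 0.0001 = 20.411582.

R$20.4116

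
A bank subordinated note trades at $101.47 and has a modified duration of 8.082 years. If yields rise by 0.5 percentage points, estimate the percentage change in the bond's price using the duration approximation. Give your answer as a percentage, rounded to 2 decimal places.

Duration approximation: ΔP/P ≈ -D_mod · Δy = -8.082 × (+0.005) = -0.040410.
As a percentage: -4.0410%.

-4.04%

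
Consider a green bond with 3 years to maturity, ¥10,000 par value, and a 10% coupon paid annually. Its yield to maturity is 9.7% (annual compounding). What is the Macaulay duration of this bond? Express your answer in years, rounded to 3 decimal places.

2.737 years

Periodic yield y = 0.097. Discount each cash flow and weight by its year:
  t   CF        PV=CF/(1+0.097)^t    t·PV
  1     1,000.00       911.5770       911.5770
  2     1,000.00       830.9727     1,661.9454
  3    11,000.00     8,332.4517    24,997.3550
  Σ                 10,075.0014    27,570.8773
Price P = Σ PV = 10,075.0014.
Macaulay duration = Σ(t·PV) / P = 27,570.8773 / 10,075.0014 = 2.73656 years.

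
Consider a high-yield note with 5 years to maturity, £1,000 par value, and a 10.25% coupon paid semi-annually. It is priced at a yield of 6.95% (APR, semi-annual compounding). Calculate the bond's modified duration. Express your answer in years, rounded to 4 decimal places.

Periodic yield y = 0.03475. First find Macaulay duration:
  t   CF        PV=CF/(1+0.03475)^t    t·PV
  1        51.25        49.5289        49.5289
  2        51.25        47.8655        95.7311
  3        51.25        46.2581       138.7742
  4        51.25        44.7046       178.8184
  5        51.25        43.2033       216.0164
  6        51.25        41.7524       250.5143
  7        51.25        40.3502       282.4515
  8        51.25        38.9951       311.9611
  9        51.25        37.6856       339.1700
  10    1,051.25       747.0534     7,470.5342
  Σ                  1,137.3971     9,333.5000
P = 1,137.3971; Macaulay duration = 9,333.5000 / 1,137.3971 = 8.20602 half-year periods = 4.10301 years.
Modified duration = D_Mac / (1 + y) = 4.10301 / 1.03475 = 3.96522 years.

3.9652 years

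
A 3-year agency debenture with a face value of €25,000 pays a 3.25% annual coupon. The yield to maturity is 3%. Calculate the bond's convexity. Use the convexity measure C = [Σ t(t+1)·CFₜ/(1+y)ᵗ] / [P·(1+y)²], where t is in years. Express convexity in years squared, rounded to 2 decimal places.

With y = 0.03:
  t   CF        PV=CF/(1+0.03)^t    t·PV        t(t+1)·PV
  1       812.50       788.8350       788.8350       1,577.6699
  2       812.50       765.8592     1,531.7184       4,595.1551
  3    25,812.50    23,622.0941    70,866.2822     283,465.1290
  Σ                 25,176.7882    73,186.8355     289,637.9539
P = 25,176.7882.
Convexity = Σ t(t+1)·PV / [P·(1+y)²] = 289,637.9539 / (25,176.7882 × 1.060900) = 10.84378.

10.84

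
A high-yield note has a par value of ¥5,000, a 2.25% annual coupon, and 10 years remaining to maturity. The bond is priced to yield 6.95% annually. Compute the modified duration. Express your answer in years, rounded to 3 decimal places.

8.232 years

Periodic yield y = 0.0695. First find Macaulay duration:
  t   CF        PV=CF/(1+0.0695)^t    t·PV
  1       112.50       105.1893       105.1893
  2       112.50        98.3538       196.7075
  3       112.50        91.9624       275.8871
  4       112.50        85.9863       343.9453
  5       112.50        80.3986       401.9931
  6       112.50        75.1740       451.0441
  7       112.50        70.2889       492.0226
  8       112.50        65.7213       525.7705
  9       112.50        61.4505       553.0545
  10    5,112.50     2,611.1116    26,111.1159
  Σ                  3,345.6368    29,456.7299
P = 3,345.6368; Macaulay duration = 29,456.7299 / 3,345.6368 = 8.80452 years.
Modified duration = D_Mac / (1 + y) = 8.80452 / 1.0695 = 8.23237 years.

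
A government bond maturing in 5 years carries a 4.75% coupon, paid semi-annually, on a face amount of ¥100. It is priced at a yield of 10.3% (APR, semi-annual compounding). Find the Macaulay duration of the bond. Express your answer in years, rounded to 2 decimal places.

Periodic yield y = 0.0515. Discount each cash flow and weight by its period:
  t   CF        PV=CF/(1+0.0515)^t    t·PV
  1        2.375         2.2587         2.2587
  2        2.375         2.1481         4.2961
  3        2.375         2.0428         6.1285
  4        2.375         1.9428         7.7712
  5        2.375         1.8476         9.2382
  6        2.375         1.7571        10.5429
  7        2.375         1.6711        11.6976
  8        2.375         1.5892        12.7139
  9        2.375         1.5114        13.6026
  10     102.375        61.9585       619.5854
  Σ                     78.7274       697.8351
Price P = Σ PV = 78.7274.
Macaulay duration = Σ(t·PV) / P = 697.8351 / 78.7274 = 8.86394 half-year periods.
In years: 8.86394 / 2 = 4.43197 years.

4.43 years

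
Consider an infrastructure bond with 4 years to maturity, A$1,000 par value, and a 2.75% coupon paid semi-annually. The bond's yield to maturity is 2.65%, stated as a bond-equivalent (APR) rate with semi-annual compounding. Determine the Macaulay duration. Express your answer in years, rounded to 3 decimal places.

3.816 years

Periodic yield y = 0.01325. Discount each cash flow and weight by its period:
  t   CF        PV=CF/(1+0.01325)^t    t·PV
  1        13.75        13.5702        13.5702
  2        13.75        13.3927        26.7855
  3        13.75        13.2176        39.6528
  4        13.75        13.0448        52.1791
  5        13.75        12.8742        64.3709
  6        13.75        12.7058        76.2350
  7        13.75        12.5397        87.7778
  8     1,013.75       912.4267     7,299.4133
  Σ                  1,003.7717     7,659.9845
Price P = Σ PV = 1,003.7717.
Macaulay duration = Σ(t·PV) / P = 7,659.9845 / 1,003.7717 = 7.63120 half-year periods.
In years: 7.63120 / 2 = 3.81560 years.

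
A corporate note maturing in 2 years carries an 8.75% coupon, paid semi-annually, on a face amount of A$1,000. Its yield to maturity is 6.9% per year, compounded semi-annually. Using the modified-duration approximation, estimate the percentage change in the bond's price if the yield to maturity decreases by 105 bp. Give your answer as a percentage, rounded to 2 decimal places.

Periodic yield y = 0.0345. Modified duration first:
  t   CF        PV=CF/(1+0.0345)^t    t·PV
  1        43.75        42.2910        42.2910
  2        43.75        40.8806        81.7612
  3        43.75        39.5172       118.5517
  4     1,043.75       911.3276     3,645.3103
  Σ                  1,034.0163     3,887.9141
P = 1,034.0163; D_Mac = 3.76001 half-year periods = 1.88001 yrs; D_mod = 1.88001/(1+0.0345) = 1.81731 yrs.
ΔP/P ≈ -D_mod · Δy = -1.81731 × (-0.0105) = +0.019082 = +1.9082%.

+1.91%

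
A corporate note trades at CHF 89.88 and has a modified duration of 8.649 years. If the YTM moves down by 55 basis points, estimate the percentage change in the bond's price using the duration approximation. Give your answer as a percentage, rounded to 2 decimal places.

Duration approximation: ΔP/P ≈ -D_mod · Δy = -8.649 × (-0.0055) = +0.0475695.
As a percentage: +4.75695%.

+4.76%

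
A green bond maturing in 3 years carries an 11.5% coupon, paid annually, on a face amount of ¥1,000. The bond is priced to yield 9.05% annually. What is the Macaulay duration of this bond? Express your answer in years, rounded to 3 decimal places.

2.710 years

Periodic yield y = 0.0905. Discount each cash flow and weight by its year:
  t   CF        PV=CF/(1+0.0905)^t    t·PV
  1       115.00       105.4562       105.4562
  2       115.00        96.7045       193.4089
  3     1,115.00       859.8008     2,579.4025
  Σ                  1,061.9615     2,878.2676
Price P = Σ PV = 1,061.9615.
Macaulay duration = Σ(t·PV) / P = 2,878.2676 / 1,061.9615 = 2.71033 years.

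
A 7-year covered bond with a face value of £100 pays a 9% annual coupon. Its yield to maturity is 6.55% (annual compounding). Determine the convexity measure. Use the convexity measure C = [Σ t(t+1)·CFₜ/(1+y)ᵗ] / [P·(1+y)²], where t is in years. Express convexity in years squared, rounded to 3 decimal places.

With y = 0.0655:
  t   CF        PV=CF/(1+0.0655)^t    t·PV        t(t+1)·PV
  1         9.00         8.4467         8.4467          16.8935
  2         9.00         7.9275        15.8550          47.5649
  3         9.00         7.4402        22.3205          89.2819
  4         9.00         6.9828        27.9311         139.6557
  5         9.00         6.5535        32.7676         196.6059
  6         9.00         6.1507        36.9040         258.3278
  7       109.00        69.9121       489.3847       3,915.0773
  Σ                    113.4135       633.6096       4,663.4070
P = 113.4135.
Convexity = Σ t(t+1)·PV / [P·(1+y)²] = 4,663.4070 / (113.4135 × 1.135290) = 36.21861.

36.219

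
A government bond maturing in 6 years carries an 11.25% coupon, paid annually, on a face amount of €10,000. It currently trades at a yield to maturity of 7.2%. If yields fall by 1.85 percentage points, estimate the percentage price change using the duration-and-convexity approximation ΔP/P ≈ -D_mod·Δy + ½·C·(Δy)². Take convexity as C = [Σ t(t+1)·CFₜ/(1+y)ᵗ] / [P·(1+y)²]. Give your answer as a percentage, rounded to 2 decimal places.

With y = 0.072:
  t   CF        PV=CF/(1+0.072)^t    t·PV        t(t+1)·PV
  1     1,125.00     1,049.4403     1,049.4403       2,098.8806
  2     1,125.00       978.9555     1,957.9110       5,873.7330
  3     1,125.00       913.2048     2,739.6143      10,958.4571
  4     1,125.00       851.8701     3,407.4804      17,037.4022
  5     1,125.00       794.6550     3,973.2748      23,839.6486
  6    11,125.00     7,330.4613    43,982.7680     307,879.3762
  Σ                 11,918.5870    57,110.4888     367,687.4978
P = 11,918.5870; D_Mac = 4.79172 yrs; D_mod = 4.46988 yrs; C = 26.84507.
Duration effect: -4.46988 × (-0.0185) = +0.082693
Convexity effect: 0.5 × 26.84507 × (-0.0185)² = +0.0045939
ΔP/P ≈ +0.082693 + 0.0045939 = +0.087287 = +8.7287%.

+8.73%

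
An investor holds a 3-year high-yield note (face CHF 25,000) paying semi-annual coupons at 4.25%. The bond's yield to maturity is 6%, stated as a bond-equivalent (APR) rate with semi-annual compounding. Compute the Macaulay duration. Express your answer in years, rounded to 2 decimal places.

2.84 years

Periodic yield y = 0.03. Discount each cash flow and weight by its period:
  t   CF        PV=CF/(1+0.03)^t    t·PV
  1       531.25       515.7767       515.7767
  2       531.25       500.7541     1,001.5082
  3       531.25       486.1690     1,458.5070
  4       531.25       472.0087     1,888.0350
  5       531.25       458.2609     2,291.3046
  6    25,531.25    21,382.0199   128,292.1196
  Σ                 23,814.9894   135,447.2510
Price P = Σ PV = 23,814.9894.
Macaulay duration = Σ(t·PV) / P = 135,447.2510 / 23,814.9894 = 5.68748 half-year periods.
In years: 5.68748 / 2 = 2.84374 years.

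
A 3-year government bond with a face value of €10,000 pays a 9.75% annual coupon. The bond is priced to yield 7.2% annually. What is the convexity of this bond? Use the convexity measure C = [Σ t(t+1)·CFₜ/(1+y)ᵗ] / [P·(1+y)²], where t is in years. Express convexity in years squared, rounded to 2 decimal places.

With y = 0.072:
  t   CF        PV=CF/(1+0.072)^t    t·PV        t(t+1)·PV
  1       975.00       909.5149       909.5149       1,819.0299
  2       975.00       848.4281     1,696.8562       5,090.5686
  3    10,975.00     8,908.8198    26,726.4593     106,905.8372
  Σ                 10,666.7628    29,332.8304     113,815.4357
P = 10,666.7628.
Convexity = Σ t(t+1)·PV / [P·(1+y)²] = 113,815.4357 / (10,666.7628 × 1.149184) = 9.28494.

9.28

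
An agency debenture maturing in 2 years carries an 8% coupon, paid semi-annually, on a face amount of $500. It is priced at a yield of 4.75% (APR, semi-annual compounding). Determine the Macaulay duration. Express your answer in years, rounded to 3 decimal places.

1.891 years

Periodic yield y = 0.02375. Discount each cash flow and weight by its period:
  t   CF        PV=CF/(1+0.02375)^t    t·PV
  1        20.00        19.5360        19.5360
  2        20.00        19.0828        38.1656
  3        20.00        18.6401        55.9203
  4       520.00       473.3994     1,893.5975
  Σ                    530.6583     2,007.2194
Price P = Σ PV = 530.6583.
Macaulay duration = Σ(t·PV) / P = 2,007.2194 / 530.6583 = 3.78251 half-year periods.
In years: 3.78251 / 2 = 1.89125 years.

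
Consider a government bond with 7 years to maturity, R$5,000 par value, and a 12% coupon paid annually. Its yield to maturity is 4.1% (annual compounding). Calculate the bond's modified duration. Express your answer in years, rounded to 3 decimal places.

Periodic yield y = 0.041. First find Macaulay duration:
  t   CF        PV=CF/(1+0.041)^t    t·PV
  1       600.00       576.3689       576.3689
  2       600.00       553.6685     1,107.3369
  3       600.00       531.8621     1,595.5864
  4       600.00       510.9146     2,043.6585
  5       600.00       490.7921     2,453.9607
  6       600.00       471.4622     2,828.7732
  7     5,600.00     4,227.0065    29,589.0458
  Σ                  7,362.0750    40,194.7304
P = 7,362.0750; Macaulay duration = 40,194.7304 / 7,362.0750 = 5.45970 years.
Modified duration = D_Mac / (1 + y) = 5.45970 / 1.041 = 5.24467 years.

5.245 years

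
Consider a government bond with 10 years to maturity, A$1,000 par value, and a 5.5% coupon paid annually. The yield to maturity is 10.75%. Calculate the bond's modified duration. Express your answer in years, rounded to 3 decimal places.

Periodic yield y = 0.1075. First find Macaulay duration:
  t   CF        PV=CF/(1+0.1075)^t    t·PV
  1        55.00        49.6614        49.6614
  2        55.00        44.8410        89.6820
  3        55.00        40.4885       121.4654
  4        55.00        36.5584       146.2338
  5        55.00        33.0099       165.0494
  6        55.00        29.8058       178.8346
  7        55.00        26.9127       188.3886
  8        55.00        24.3004       194.4029
  9        55.00        21.9416       197.4748
  10    1,055.00       380.0276     3,800.2758
  Σ                    687.5472     5,131.4687
P = 687.5472; Macaulay duration = 5,131.4687 / 687.5472 = 7.46344 years.
Modified duration = D_Mac / (1 + y) = 7.46344 / 1.1075 = 6.73900 years.

6.739 years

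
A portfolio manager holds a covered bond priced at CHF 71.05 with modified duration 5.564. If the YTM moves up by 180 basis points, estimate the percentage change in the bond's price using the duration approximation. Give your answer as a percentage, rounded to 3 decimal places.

-10.015%

Duration approximation: ΔP/P ≈ -D_mod · Δy = -5.564 × (+0.018) = -0.100152.
As a percentage: -10.0152%.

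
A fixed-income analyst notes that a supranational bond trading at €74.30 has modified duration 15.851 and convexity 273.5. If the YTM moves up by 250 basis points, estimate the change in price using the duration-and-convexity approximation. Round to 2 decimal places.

Duration effect: -D_mod·Δy = -15.851 × (+0.025) = -0.396275
Convexity effect: ½·C·(Δy)² = 0.5 × 273.5 × (0.025)² = +0.08546875
ΔP/P ≈ -0.396275 + 0.08546875 = -0.31080625
ΔP ≈ 74.30 × (-0.31080625) = -23.092904375.

-€23.09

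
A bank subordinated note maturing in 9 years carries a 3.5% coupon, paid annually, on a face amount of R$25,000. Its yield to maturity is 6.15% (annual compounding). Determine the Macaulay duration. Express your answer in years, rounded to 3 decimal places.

7.734 years

Periodic yield y = 0.0615. Discount each cash flow and weight by its year:
  t   CF        PV=CF/(1+0.0615)^t    t·PV
  1       875.00       824.3052       824.3052
  2       875.00       776.5476     1,553.0951
  3       875.00       731.5568     2,194.6704
  4       875.00       689.1727     2,756.6908
  5       875.00       649.2442     3,246.2209
  6       875.00       611.6290     3,669.7739
  7       875.00       576.1931     4,033.3518
  8       875.00       542.8103     4,342.4823
  9    25,875.00    15,121.6914   136,095.2229
  Σ                 20,523.1503   158,715.8133
Price P = Σ PV = 20,523.1503.
Macaulay duration = Σ(t·PV) / P = 158,715.8133 / 20,523.1503 = 7.73350 years.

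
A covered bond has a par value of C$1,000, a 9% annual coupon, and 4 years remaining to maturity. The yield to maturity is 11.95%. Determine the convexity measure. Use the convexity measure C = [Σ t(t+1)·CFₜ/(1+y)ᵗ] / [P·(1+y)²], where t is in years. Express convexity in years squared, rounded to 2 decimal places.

13.36

With y = 0.1195:
  t   CF        PV=CF/(1+0.1195)^t    t·PV        t(t+1)·PV
  1        90.00        80.3930        80.3930         160.7861
  2        90.00        71.8116       143.6231         430.8693
  3        90.00        64.1461       192.4383         769.7531
  4     1,090.00       693.9531     2,775.8123      13,879.0616
  Σ                    910.3038     3,192.2667      15,240.4701
P = 910.3038.
Convexity = Σ t(t+1)·PV / [P·(1+y)²] = 15,240.4701 / (910.3038 × 1.253280) = 13.35869.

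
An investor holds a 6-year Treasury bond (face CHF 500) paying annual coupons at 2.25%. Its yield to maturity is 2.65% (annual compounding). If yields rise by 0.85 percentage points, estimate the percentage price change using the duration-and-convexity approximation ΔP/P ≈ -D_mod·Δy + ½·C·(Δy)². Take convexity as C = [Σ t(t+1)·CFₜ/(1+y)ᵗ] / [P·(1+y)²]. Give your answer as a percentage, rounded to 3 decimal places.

-4.566%

With y = 0.0265:
  t   CF        PV=CF/(1+0.0265)^t    t·PV        t(t+1)·PV
  1        11.25        10.9596        10.9596          21.9191
  2        11.25        10.6766        21.3533          64.0598
  3        11.25        10.4010        31.2030         124.8122
  4        11.25        10.1325        40.5300         202.6500
  5        11.25         9.8709        49.3546         296.1277
  6       511.25       436.9982     2,621.9889      18,353.9223
  Σ                    489.0388     2,775.3894      19,063.4912
P = 489.0388; D_Mac = 5.67519 yrs; D_mod = 5.52868 yrs; C = 36.99485.
Duration effect: -5.52868 × (+0.0085) = -0.046994
Convexity effect: 0.5 × 36.99485 × (0.0085)² = +0.0013364
ΔP/P ≈ -0.046994 + 0.0013364 = -0.045657 = -4.5657%.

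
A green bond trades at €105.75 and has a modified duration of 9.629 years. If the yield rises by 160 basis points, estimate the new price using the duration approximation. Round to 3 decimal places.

€89.458

Duration approximation: ΔP/P ≈ -D_mod · Δy = -9.629 × (+0.016) = -0.154064.
New price ≈ 105.75 × (1 - 0.154064) = 89.457732.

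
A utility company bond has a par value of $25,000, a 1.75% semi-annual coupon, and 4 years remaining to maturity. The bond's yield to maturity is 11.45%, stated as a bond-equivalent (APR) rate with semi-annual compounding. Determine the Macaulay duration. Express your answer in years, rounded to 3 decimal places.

3.850 years

Periodic yield y = 0.05725. Discount each cash flow and weight by its period:
  t   CF        PV=CF/(1+0.05725)^t    t·PV
  1       218.75       206.9047       206.9047
  2       218.75       195.7008       391.4017
  3       218.75       185.1036       555.3109
  4       218.75       175.0803       700.3212
  5       218.75       165.5997       827.9986
  6       218.75       156.6325       939.7950
  7       218.75       148.1509     1,037.0561
  8    25,218.75    16,154.8156   129,238.5250
  Σ                 17,387.9882   133,897.3133
Price P = Σ PV = 17,387.9882.
Macaulay duration = Σ(t·PV) / P = 133,897.3133 / 17,387.9882 = 7.70056 half-year periods.
In years: 7.70056 / 2 = 3.85028 years.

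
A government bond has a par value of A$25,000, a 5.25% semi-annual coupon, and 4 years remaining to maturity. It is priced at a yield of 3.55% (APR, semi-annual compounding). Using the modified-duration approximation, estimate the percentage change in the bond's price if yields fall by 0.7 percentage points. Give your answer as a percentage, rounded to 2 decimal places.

+2.53%

Periodic yield y = 0.01775. Modified duration first:
  t   CF        PV=CF/(1+0.01775)^t    t·PV
  1       656.25       644.8047       644.8047
  2       656.25       633.5590     1,267.1181
  3       656.25       622.5095     1,867.5285
  4       656.25       611.6527     2,446.6107
  5       656.25       600.9852     3,004.9259
  6       656.25       590.5037     3,543.0224
  7       656.25       580.2051     4,061.4357
  8    25,656.25    22,287.6506   178,301.2046
  Σ                 26,571.8705   195,136.6506
P = 26,571.8705; D_Mac = 7.34373 half-year periods = 3.67187 yrs; D_mod = 3.67187/(1+0.01775) = 3.60783 yrs.
ΔP/P ≈ -D_mod · Δy = -3.60783 × (-0.007) = +0.025255 = +2.5255%.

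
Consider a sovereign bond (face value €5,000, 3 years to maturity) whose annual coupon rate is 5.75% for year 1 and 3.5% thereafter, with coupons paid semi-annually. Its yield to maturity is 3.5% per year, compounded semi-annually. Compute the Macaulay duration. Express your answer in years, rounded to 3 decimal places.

Periodic yield y = 0.0175. Discount each cash flow and weight by its period:
  t   CF        PV=CF/(1+0.0175)^t    t·PV
  1       143.75       141.2776       141.2776
  2       143.75       138.8478       277.6956
  3        87.50        83.0625       249.1874
  4        87.50        81.6339       326.5355
  5        87.50        80.2298       401.1492
  6     5,087.50     4,584.5627    27,507.3761
  Σ                  5,109.6143    28,903.2214
Price P = Σ PV = 5,109.6143.
Macaulay duration = Σ(t·PV) / P = 28,903.2214 / 5,109.6143 = 5.65663 half-year periods.
In years: 5.65663 / 2 = 2.82832 years.

2.828 years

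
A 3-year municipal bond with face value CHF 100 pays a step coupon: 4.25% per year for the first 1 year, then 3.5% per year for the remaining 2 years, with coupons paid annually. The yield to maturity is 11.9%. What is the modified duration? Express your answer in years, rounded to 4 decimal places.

Periodic yield y = 0.119. First find Macaulay duration:
  t   CF        PV=CF/(1+0.119)^t    t·PV
  1         4.25         3.7980         3.7980
  2         3.50         2.7952         5.5903
  3       103.50        73.8669       221.6008
  Σ                     80.4601       230.9892
P = 80.4601; Macaulay duration = 230.9892 / 80.4601 = 2.87085 years.
Modified duration = D_Mac / (1 + y) = 2.87085 / 1.119 = 2.56555 years.

2.5656 years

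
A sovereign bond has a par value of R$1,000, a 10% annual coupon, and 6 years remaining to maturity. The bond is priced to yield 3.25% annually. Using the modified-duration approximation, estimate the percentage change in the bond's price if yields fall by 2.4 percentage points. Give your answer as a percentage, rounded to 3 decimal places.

Periodic yield y = 0.0325. Modified duration first:
  t   CF        PV=CF/(1+0.0325)^t    t·PV
  1       100.00        96.8523        96.8523
  2       100.00        93.8037       187.6074
  3       100.00        90.8510       272.5531
  4       100.00        87.9913       351.9652
  5       100.00        85.2216       426.1080
  6     1,100.00       907.9299     5,447.5795
  Σ                  1,362.6498     6,782.6654
P = 1,362.6498; D_Mac = 4.97756 yrs; D_mod = 4.97756/(1+0.0325) = 4.82088 yrs.
ΔP/P ≈ -D_mod · Δy = -4.82088 × (-0.024) = +0.115701 = +11.5701%.

+11.570%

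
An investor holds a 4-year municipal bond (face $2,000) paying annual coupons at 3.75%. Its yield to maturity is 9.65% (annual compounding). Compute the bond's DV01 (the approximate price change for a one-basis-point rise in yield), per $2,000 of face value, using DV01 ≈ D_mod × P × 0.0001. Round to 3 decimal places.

$0.557

Periodic yield y = 0.0965.
  t   CF        PV=CF/(1+0.0965)^t    t·PV
  1        75.00        68.3995        68.3995
  2        75.00        62.3798       124.7596
  3        75.00        56.8899       170.6698
  4     2,075.00     1,435.4351     5,741.7403
  Σ                  1,623.1043     6,105.5692
P = 1,623.1043; D_Mac = 3.76166 yrs; D_mod = 3.43061 yrs.
DV01 ≈ 3.43061 × 1,623.1043 × 0.0001 = 0.556823.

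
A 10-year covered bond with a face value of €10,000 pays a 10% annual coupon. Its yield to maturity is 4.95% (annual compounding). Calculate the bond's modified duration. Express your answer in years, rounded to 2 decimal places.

Periodic yield y = 0.0495. First find Macaulay duration:
  t   CF        PV=CF/(1+0.0495)^t    t·PV
  1     1,000.00       952.8347       952.8347
  2     1,000.00       907.8939     1,815.7879
  3     1,000.00       865.0728     2,595.2185
  4     1,000.00       824.2714     3,297.0856
  5     1,000.00       785.3944     3,926.9719
  6     1,000.00       748.3510     4,490.1060
  7     1,000.00       713.0548     4,991.3835
  8     1,000.00       679.4233     5,435.3867
  9     1,000.00       647.3781     5,826.4030
  10   11,000.00     6,785.2875    67,852.8753
  Σ                 13,908.9620   101,184.0530
P = 13,908.9620; Macaulay duration = 101,184.0530 / 13,908.9620 = 7.27474 years.
Modified duration = D_Mac / (1 + y) = 7.27474 / 1.0495 = 6.93162 years.

6.93 years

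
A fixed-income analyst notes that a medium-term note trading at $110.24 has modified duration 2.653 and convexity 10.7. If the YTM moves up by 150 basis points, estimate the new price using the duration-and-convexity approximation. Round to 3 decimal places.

Duration effect: -D_mod·Δy = -2.653 × (+0.015) = -0.039795
Convexity effect: ½·C·(Δy)² = 0.5 × 10.7 × (0.015)² = +0.00120375
ΔP/P ≈ -0.039795 + 0.00120375 = -0.03859125
New price ≈ 110.24 × (1 - 0.03859125) = 105.9857006.

$105.986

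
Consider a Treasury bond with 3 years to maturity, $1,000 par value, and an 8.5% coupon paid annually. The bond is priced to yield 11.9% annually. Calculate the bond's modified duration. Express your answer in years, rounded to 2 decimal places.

2.47 years

Periodic yield y = 0.119. First find Macaulay duration:
  t   CF        PV=CF/(1+0.119)^t    t·PV
  1        85.00        75.9607        75.9607
  2        85.00        67.8826       135.7653
  3     1,085.00       774.3539     2,323.0616
  Σ                    918.1972     2,534.7876
P = 918.1972; Macaulay duration = 2,534.7876 / 918.1972 = 2.76061 years.
Modified duration = D_Mac / (1 + y) = 2.76061 / 1.119 = 2.46704 years.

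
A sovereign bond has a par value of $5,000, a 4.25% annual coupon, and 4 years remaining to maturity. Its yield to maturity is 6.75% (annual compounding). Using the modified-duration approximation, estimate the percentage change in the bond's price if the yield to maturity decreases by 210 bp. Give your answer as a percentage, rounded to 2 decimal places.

Periodic yield y = 0.0675. Modified duration first:
  t   CF        PV=CF/(1+0.0675)^t    t·PV
  1       212.50       199.0632       199.0632
  2       212.50       186.4761       372.9522
  3       212.50       174.6849       524.0546
  4     5,212.50     4,013.9738    16,055.8952
  Σ                  4,574.1980    17,151.9652
P = 4,574.1980; D_Mac = 3.74972 yrs; D_mod = 3.74972/(1+0.0675) = 3.51262 yrs.
ΔP/P ≈ -D_mod · Δy = -3.51262 × (-0.021) = +0.073765 = +7.3765%.

+7.38%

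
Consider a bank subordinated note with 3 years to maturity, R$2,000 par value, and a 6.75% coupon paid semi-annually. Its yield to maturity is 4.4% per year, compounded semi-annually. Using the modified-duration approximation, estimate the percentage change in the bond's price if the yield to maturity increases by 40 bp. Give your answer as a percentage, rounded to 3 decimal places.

Periodic yield y = 0.022. Modified duration first:
  t   CF        PV=CF/(1+0.022)^t    t·PV
  1        67.50        66.0470        66.0470
  2        67.50        64.6252       129.2504
  3        67.50        63.2341       189.7022
  4        67.50        61.8729       247.4914
  5        67.50        60.5410       302.7048
  6     2,067.50     1,814.4297    10,886.5781
  Σ                  2,130.7497    11,821.7739
P = 2,130.7497; D_Mac = 5.54818 half-year periods = 2.77409 yrs; D_mod = 2.77409/(1+0.022) = 2.71437 yrs.
ΔP/P ≈ -D_mod · Δy = -2.71437 × (+0.004) = -0.010857 = -1.0857%.

-1.086%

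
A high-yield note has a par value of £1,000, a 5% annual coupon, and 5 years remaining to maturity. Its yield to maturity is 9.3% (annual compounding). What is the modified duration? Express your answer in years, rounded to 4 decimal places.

Periodic yield y = 0.093. First find Macaulay duration:
  t   CF        PV=CF/(1+0.093)^t    t·PV
  1        50.00        45.7457        45.7457
  2        50.00        41.8533        83.7066
  3        50.00        38.2921       114.8764
  4        50.00        35.0340       140.1359
  5     1,050.00       673.1138     3,365.5690
  Σ                    834.0388     3,750.0335
P = 834.0388; Macaulay duration = 3,750.0335 / 834.0388 = 4.49623 years.
Modified duration = D_Mac / (1 + y) = 4.49623 / 1.093 = 4.11366 years.

4.1137 years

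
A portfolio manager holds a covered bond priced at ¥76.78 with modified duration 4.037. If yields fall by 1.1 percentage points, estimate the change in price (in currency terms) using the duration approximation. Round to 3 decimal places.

Duration approximation: ΔP/P ≈ -D_mod · Δy = -4.037 × (-0.011) = +0.044407.
ΔP ≈ 76.78 × (+0.044407) = +3.40956946.

+¥3.410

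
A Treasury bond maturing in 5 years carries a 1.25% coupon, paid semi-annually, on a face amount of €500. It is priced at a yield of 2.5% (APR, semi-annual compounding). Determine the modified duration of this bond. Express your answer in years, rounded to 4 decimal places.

4.7973 years

Periodic yield y = 0.0125. First find Macaulay duration:
  t   CF        PV=CF/(1+0.0125)^t    t·PV
  1        3.125         3.0864         3.0864
  2        3.125         3.0483         6.0966
  3        3.125         3.0107         9.0320
  4        3.125         2.9735        11.8941
  5        3.125         2.9368        14.6840
  6        3.125         2.9005        17.4033
  7        3.125         2.8647        20.0532
  8        3.125         2.8294        22.6350
  9        3.125         2.7944        25.1500
  10     503.125       444.3504     4,443.5040
  Σ                    470.7952     4,573.5386
P = 470.7952; Macaulay duration = 4,573.5386 / 470.7952 = 9.71450 half-year periods = 4.85725 years.
Modified duration = D_Mac / (1 + y) = 4.85725 / 1.0125 = 4.79728 years.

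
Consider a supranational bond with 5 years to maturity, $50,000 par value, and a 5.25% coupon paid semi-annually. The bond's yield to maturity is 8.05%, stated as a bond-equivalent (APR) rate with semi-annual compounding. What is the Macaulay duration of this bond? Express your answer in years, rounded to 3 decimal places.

4.421 years

Periodic yield y = 0.04025. Discount each cash flow and weight by its period:
  t   CF        PV=CF/(1+0.04025)^t    t·PV
  1     1,312.50     1,261.7159     1,261.7159
  2     1,312.50     1,212.8968     2,425.7937
  3     1,312.50     1,165.9667     3,497.9000
  4     1,312.50     1,120.8524     4,483.4095
  5     1,312.50     1,077.4837     5,387.4183
  6     1,312.50     1,035.7930     6,214.7579
  7     1,312.50       995.7154     6,970.0081
  8     1,312.50       957.1886     7,657.5088
  9     1,312.50       920.1525     8,281.3721
  10   51,312.50    34,581.6674   345,816.6742
  Σ                 44,329.4324   391,996.5585
Price P = Σ PV = 44,329.4324.
Macaulay duration = Σ(t·PV) / P = 391,996.5585 / 44,329.4324 = 8.84281 half-year periods.
In years: 8.84281 / 2 = 4.42140 years.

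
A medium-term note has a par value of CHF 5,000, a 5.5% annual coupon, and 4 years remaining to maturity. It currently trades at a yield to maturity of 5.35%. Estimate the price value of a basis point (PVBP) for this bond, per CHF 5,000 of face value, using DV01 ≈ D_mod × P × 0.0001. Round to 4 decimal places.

Periodic yield y = 0.0535.
  t   CF        PV=CF/(1+0.0535)^t    t·PV
  1       275.00       261.0346       261.0346
  2       275.00       247.7785       495.5570
  3       275.00       235.1955       705.5866
  4     5,275.00     4,282.3711    17,129.4846
  Σ                  5,026.3798    18,591.6628
P = 5,026.3798; D_Mac = 3.69882 yrs; D_mod = 3.51098 yrs.
DV01 ≈ 3.51098 × 5,026.3798 × 0.0001 = 1.764752.

CHF 1.7648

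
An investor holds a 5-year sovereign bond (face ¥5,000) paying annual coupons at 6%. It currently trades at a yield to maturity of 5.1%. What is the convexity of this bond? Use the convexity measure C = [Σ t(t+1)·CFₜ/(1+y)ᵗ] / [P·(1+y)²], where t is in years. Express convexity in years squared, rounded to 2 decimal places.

With y = 0.051:
  t   CF        PV=CF/(1+0.051)^t    t·PV        t(t+1)·PV
  1       300.00       285.4424       285.4424         570.8849
  2       300.00       271.5913       543.1826       1,629.5477
  3       300.00       258.4123       775.2368       3,100.9471
  4       300.00       245.8727       983.4910       4,917.4549
  5     5,300.00     4,132.9703    20,664.8517     123,989.1104
  Σ                  5,194.2891    23,252.2045     134,207.9450
P = 5,194.2891.
Convexity = Σ t(t+1)·PV / [P·(1+y)²] = 134,207.9450 / (5,194.2891 × 1.104601) = 23.39089.

23.39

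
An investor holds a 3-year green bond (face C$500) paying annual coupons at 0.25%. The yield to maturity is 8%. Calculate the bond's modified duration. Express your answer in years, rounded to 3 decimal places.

2.770 years

Periodic yield y = 0.08. First find Macaulay duration:
  t   CF        PV=CF/(1+0.08)^t    t·PV
  1         1.25         1.1574         1.1574
  2         1.25         1.0717         2.1433
  3       501.25       397.9084     1,193.7252
  Σ                    400.1375     1,197.0260
P = 400.1375; Macaulay duration = 1,197.0260 / 400.1375 = 2.99154 years.
Modified duration = D_Mac / (1 + y) = 2.99154 / 1.08 = 2.76994 years.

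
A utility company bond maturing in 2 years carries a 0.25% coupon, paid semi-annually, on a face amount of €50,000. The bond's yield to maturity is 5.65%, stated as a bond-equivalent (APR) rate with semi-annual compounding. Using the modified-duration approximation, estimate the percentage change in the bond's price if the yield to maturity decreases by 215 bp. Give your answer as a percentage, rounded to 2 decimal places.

Periodic yield y = 0.02825. Modified duration first:
  t   CF        PV=CF/(1+0.02825)^t    t·PV
  1        62.50        60.7829        60.7829
  2        62.50        59.1129       118.2259
  3        62.50        57.4889       172.4666
  4    50,062.50    44,783.4617   179,133.8467
  Σ                 44,960.8464   179,485.3221
P = 44,960.8464; D_Mac = 3.99204 half-year periods = 1.99602 yrs; D_mod = 1.99602/(1+0.02825) = 1.94118 yrs.
ΔP/P ≈ -D_mod · Δy = -1.94118 × (-0.0215) = +0.041735 = +4.1735%.

+4.17%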